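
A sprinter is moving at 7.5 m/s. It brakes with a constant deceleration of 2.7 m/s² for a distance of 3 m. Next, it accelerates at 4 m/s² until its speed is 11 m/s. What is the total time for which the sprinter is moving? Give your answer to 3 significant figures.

Phase 1 (decelerating): v₀ = 7.50 m/s, a = -2.7 m/s².
v² = v₀² + 2aΔx = 7.50² + 2·-2.7·3 = 40.0 → v = 6.33 m/s
t = (v − v₀)/a = (6.33 − 7.50)/-2.7 = 0.434 s

Phase 2 (accelerating): v₀ = 6.33 m/s, a = 4 m/s².
v = v₀ + at → t = (11 − 6.33) / 4 = 1.17 s
v² = v₀² + 2aΔx → Δx = (11² − 6.33²)/(2·4) = 10.1 m
Total time = 0.434 + 1.17 = 1.60 s

1.60 s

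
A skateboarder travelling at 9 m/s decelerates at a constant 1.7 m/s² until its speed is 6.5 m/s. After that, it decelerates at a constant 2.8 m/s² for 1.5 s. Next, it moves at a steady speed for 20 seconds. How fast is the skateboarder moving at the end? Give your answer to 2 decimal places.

Phase 1 (decelerating): v₀ = 9.00 m/s, a = -1.7 m/s².
v = v₀ + at → t = (6.5 − 9.00) / -1.7 = 1.47 s
v² = v₀² + 2aΔx → Δx = (6.5² − 9.00²)/(2·-1.7) = 11.4 m

Phase 2 (decelerating): v₀ = 6.50 m/s, a = -2.8 m/s².
v = v₀ + at = 6.50 + (-2.8)(1.5) = 2.30 m/s
Δx = v₀t + ½at² = 6.50·1.5 + 0.5·-2.8·1.5² = 6.60 m

Phase 3 (constant speed): v₀ = 2.30 m/s, a = 0 m/s².
v = v₀ + at = 2.30 + (0)(20) = 2.30 m/s
Δx = v₀t + ½at² = 2.30·20 + 0.5·0·20² = 46.0 m
Final speed = 2.30 m/s

2.30 m/s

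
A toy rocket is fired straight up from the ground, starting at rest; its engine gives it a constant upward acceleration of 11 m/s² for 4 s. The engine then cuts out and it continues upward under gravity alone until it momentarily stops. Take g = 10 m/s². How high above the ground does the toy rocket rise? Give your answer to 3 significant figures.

Phase 1 (powered ascent): v₀ = 0 m/s, a = 11 m/s².
v = v₀ + at = 0 + (11)(4) = 44.0 m/s
Δx = v₀t + ½at² = 0·4 + 0.5·11·4² = 88.0 m

Phase 2 (coasting upward): v₀ = 44.0 m/s, a = -10 m/s².
v = v₀ + at → t = (0 − 44.0) / -10 = 4.40 s
v² = v₀² + 2aΔx → Δx = (0² − 44.0²)/(2·-10) = 96.8 m
Maximum height = 88.0 + 96.8 = 185 m

185 m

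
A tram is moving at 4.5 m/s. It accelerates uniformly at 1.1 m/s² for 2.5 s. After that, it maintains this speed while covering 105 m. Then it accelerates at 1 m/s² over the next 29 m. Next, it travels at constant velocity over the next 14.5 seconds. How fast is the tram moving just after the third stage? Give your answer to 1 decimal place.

10.5 m/s

Phase 1 (accelerating): v₀ = 4.50 m/s, a = 1.1 m/s².
v = v₀ + at = 4.50 + (1.1)(2.5) = 7.25 m/s
Δx = v₀t + ½at² = 4.50·2.5 + 0.5·1.1·2.5² = 14.7 m

Phase 2 (constant speed): v₀ = 7.25 m/s, a = 0 m/s².
Constant speed: t = d/v = 105/7.25 = 14.5 s

Phase 3 (accelerating): v₀ = 7.25 m/s, a = 1 m/s².
v² = v₀² + 2aΔx = 7.25² + 2·1·29 = 111 → v = 10.5 m/s
t = (v − v₀)/a = (10.5 − 7.25)/1 = 3.26 s
Speed at end of phase 3 = 10.5 m/s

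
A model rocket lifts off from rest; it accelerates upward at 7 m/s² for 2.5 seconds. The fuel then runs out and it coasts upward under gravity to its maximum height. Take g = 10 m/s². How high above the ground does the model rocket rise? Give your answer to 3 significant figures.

37.2 m

Phase 1 (powered ascent): v₀ = 0 m/s, a = 7 m/s².
v = v₀ + at = 0 + (7)(2.5) = 17.5 m/s
Δx = v₀t + ½at² = 0·2.5 + 0.5·7·2.5² = 21.9 m

Phase 2 (coasting upward): v₀ = 17.5 m/s, a = -10 m/s².
v = v₀ + at → t = (0 − 17.5) / -10 = 1.75 s
v² = v₀² + 2aΔx → Δx = (0² − 17.5²)/(2·-10) = 15.3 m
Maximum height = 21.9 + 15.3 = 37.2 m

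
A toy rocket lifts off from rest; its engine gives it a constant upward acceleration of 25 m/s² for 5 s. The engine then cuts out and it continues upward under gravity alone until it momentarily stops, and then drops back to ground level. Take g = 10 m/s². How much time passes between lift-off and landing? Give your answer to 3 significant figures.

32.3 s

Phase 1 (powered ascent): v₀ = 0 m/s, a = 25 m/s².
v = v₀ + at = 0 + (25)(5) = 125 m/s
Δx = v₀t + ½at² = 0·5 + 0.5·25·5² = 312 m

Phase 2 (coasting upward): v₀ = 125 m/s, a = -10 m/s².
v = v₀ + at → t = (0 − 125) / -10 = 12.5 s
v² = v₀² + 2aΔx → Δx = (0² − 125²)/(2·-10) = 781 m

Phase 3 (free fall): v₀ = 0 m/s, a = -10 m/s².
Falls 1090 m from rest: t = √(2·1090/10) = 14.8 s; v = g·t = 148 m/s.
Total time = 5.00 + 12.5 + 14.8 = 32.3 s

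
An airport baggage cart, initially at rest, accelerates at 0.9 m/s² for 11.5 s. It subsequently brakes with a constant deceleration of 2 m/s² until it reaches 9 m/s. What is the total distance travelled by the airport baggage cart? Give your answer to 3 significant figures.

Phase 1 (accelerating): v₀ = 0 m/s, a = 0.9 m/s².
v = v₀ + at = 0 + (0.9)(11.5) = 10.3 m/s
Δx = v₀t + ½at² = 0·11.5 + 0.5·0.9·11.5² = 59.5 m

Phase 2 (decelerating): v₀ = 10.3 m/s, a = -2 m/s².
v = v₀ + at → t = (9 − 10.3) / -2 = 0.675 s
v² = v₀² + 2aΔx → Δx = (9² − 10.3²)/(2·-2) = 6.53 m
Total distance = 59.5 + 6.53 = 66.0 m

66.0 m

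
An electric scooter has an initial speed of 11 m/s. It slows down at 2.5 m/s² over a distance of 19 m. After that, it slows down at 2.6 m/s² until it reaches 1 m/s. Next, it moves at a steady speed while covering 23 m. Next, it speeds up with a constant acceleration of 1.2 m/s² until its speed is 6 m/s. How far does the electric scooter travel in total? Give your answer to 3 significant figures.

Phase 1 (decelerating): v₀ = 11.0 m/s, a = -2.5 m/s².
v² = v₀² + 2aΔx = 11.0² + 2·-2.5·19 = 26.0 → v = 5.10 m/s
t = (v − v₀)/a = (5.10 − 11.0)/-2.5 = 2.36 s

Phase 2 (decelerating): v₀ = 5.10 m/s, a = -2.6 m/s².
v = v₀ + at → t = (1 − 5.10) / -2.6 = 1.58 s
v² = v₀² + 2aΔx → Δx = (1² − 5.10²)/(2·-2.6) = 4.81 m

Phase 3 (constant speed): v₀ = 1.00 m/s, a = 0 m/s².
Constant speed: t = d/v = 23/1.00 = 23.0 s

Phase 4 (accelerating): v₀ = 1.00 m/s, a = 1.2 m/s².
v = v₀ + at → t = (6 − 1.00) / 1.2 = 4.17 s
v² = v₀² + 2aΔx → Δx = (6² − 1.00²)/(2·1.2) = 14.6 m
Total distance = 19.0 + 4.81 + 23.0 + 14.6 = 61.4 m

61.4 m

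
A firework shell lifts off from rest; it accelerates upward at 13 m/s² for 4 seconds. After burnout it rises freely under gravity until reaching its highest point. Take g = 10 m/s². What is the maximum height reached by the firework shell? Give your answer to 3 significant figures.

Phase 1 (powered ascent): v₀ = 0 m/s, a = 13 m/s².
v = v₀ + at = 0 + (13)(4) = 52.0 m/s
Δx = v₀t + ½at² = 0·4 + 0.5·13·4² = 104 m

Phase 2 (coasting upward): v₀ = 52.0 m/s, a = -10 m/s².
v = v₀ + at → t = (0 − 52.0) / -10 = 5.20 s
v² = v₀² + 2aΔx → Δx = (0² − 52.0²)/(2·-10) = 135 m
Maximum height = 104 + 135 = 239 m

239 m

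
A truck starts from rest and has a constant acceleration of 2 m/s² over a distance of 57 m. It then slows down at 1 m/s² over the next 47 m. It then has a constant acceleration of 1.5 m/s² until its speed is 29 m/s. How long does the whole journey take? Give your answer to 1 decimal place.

22.7 s

Phase 1 (accelerating): v₀ = 0 m/s, a = 2 m/s².
v² = v₀² + 2aΔx = 0² + 2·2·57 = 228 → v = 15.1 m/s
t = (v − v₀)/a = (15.1 − 0)/2 = 7.55 s

Phase 2 (decelerating): v₀ = 15.1 m/s, a = -1 m/s².
v² = v₀² + 2aΔx = 15.1² + 2·-1·47 = 134 → v = 11.6 m/s
t = (v − v₀)/a = (11.6 − 15.1)/-1 = 3.52 s

Phase 3 (accelerating): v₀ = 11.6 m/s, a = 1.5 m/s².
v = v₀ + at → t = (29 − 11.6) / 1.5 = 11.6 s
v² = v₀² + 2aΔx → Δx = (29² − 11.6²)/(2·1.5) = 236 m
Total time = 7.55 + 3.52 + 11.6 = 22.7 s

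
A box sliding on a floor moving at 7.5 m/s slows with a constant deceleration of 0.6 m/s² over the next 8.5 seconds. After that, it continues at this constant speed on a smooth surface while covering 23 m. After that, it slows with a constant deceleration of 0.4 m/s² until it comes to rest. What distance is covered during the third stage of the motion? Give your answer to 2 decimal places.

7.20 m

Phase 1 (decelerating): v₀ = 7.50 m/s, a = -0.6 m/s².
v = v₀ + at = 7.50 + (-0.6)(8.5) = 2.40 m/s
Δx = v₀t + ½at² = 7.50·8.5 + 0.5·-0.6·8.5² = 42.1 m

Phase 2 (constant speed): v₀ = 2.40 m/s, a = 0 m/s².
Constant speed: t = d/v = 23/2.40 = 9.58 s

Phase 3 (decelerating): v₀ = 2.40 m/s, a = -0.4 m/s².
v = v₀ + at → t = (0 − 2.40) / -0.4 = 6.00 s
v² = v₀² + 2aΔx → Δx = (0² − 2.40²)/(2·-0.4) = 7.20 m
Distance in phase 3 = 7.20 m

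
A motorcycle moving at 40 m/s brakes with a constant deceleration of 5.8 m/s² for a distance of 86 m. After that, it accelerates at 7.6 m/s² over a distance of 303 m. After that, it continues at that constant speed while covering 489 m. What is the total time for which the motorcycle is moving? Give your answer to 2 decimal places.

Phase 1 (decelerating): v₀ = 40.0 m/s, a = -5.8 m/s².
v² = v₀² + 2aΔx = 40.0² + 2·-5.8·86 = 602 → v = 24.5 m/s
t = (v − v₀)/a = (24.5 − 40.0)/-5.8 = 2.66 s

Phase 2 (accelerating): v₀ = 24.5 m/s, a = 7.6 m/s².
v² = v₀² + 2aΔx = 24.5² + 2·7.6·303 = 5210 → v = 72.2 m/s
t = (v − v₀)/a = (72.2 − 24.5)/7.6 = 6.27 s

Phase 3 (constant speed): v₀ = 72.2 m/s, a = 0 m/s².
Constant speed: t = d/v = 489/72.2 = 6.78 s
Total time = 2.66 + 6.27 + 6.78 = 15.7 s

15.71 s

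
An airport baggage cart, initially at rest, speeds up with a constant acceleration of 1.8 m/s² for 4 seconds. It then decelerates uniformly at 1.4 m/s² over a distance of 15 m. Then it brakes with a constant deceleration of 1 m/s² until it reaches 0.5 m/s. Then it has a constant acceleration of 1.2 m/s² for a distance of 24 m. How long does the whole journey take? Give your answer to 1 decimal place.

15.5 s

Phase 1 (accelerating): v₀ = 0 m/s, a = 1.8 m/s².
v = v₀ + at = 0 + (1.8)(4) = 7.20 m/s
Δx = v₀t + ½at² = 0·4 + 0.5·1.8·4² = 14.4 m

Phase 2 (decelerating): v₀ = 7.20 m/s, a = -1.4 m/s².
v² = v₀² + 2aΔx = 7.20² + 2·-1.4·15 = 9.84 → v = 3.14 m/s
t = (v − v₀)/a = (3.14 − 7.20)/-1.4 = 2.90 s

Phase 3 (decelerating): v₀ = 3.14 m/s, a = -1 m/s².
v = v₀ + at → t = (0.5 − 3.14) / -1 = 2.64 s
v² = v₀² + 2aΔx → Δx = (0.5² − 3.14²)/(2·-1) = 4.80 m

Phase 4 (accelerating): v₀ = 0.500 m/s, a = 1.2 m/s².
v² = v₀² + 2aΔx = 0.500² + 2·1.2·24 = 57.8 → v = 7.61 m/s
t = (v − v₀)/a = (7.61 − 0.500)/1.2 = 5.92 s
Total time = 4.00 + 2.90 + 2.64 + 5.92 = 15.5 s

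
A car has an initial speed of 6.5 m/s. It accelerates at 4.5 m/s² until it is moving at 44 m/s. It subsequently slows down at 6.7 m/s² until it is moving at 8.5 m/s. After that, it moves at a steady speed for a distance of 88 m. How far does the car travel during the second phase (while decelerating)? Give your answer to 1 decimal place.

139.1 m

Phase 1 (accelerating): v₀ = 6.50 m/s, a = 4.5 m/s².
v = v₀ + at → t = (44 − 6.50) / 4.5 = 8.33 s
v² = v₀² + 2aΔx → Δx = (44² − 6.50²)/(2·4.5) = 210 m

Phase 2 (decelerating): v₀ = 44.0 m/s, a = -6.7 m/s².
v = v₀ + at → t = (8.5 − 44.0) / -6.7 = 5.30 s
v² = v₀² + 2aΔx → Δx = (8.5² − 44.0²)/(2·-6.7) = 139 m
Distance in phase 2 = 139 m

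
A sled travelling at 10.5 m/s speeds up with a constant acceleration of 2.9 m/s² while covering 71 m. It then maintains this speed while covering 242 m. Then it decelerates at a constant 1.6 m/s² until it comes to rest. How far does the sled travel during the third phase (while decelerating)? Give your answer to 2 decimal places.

Phase 1 (accelerating): v₀ = 10.5 m/s, a = 2.9 m/s².
v² = v₀² + 2aΔx = 10.5² + 2·2.9·71 = 522 → v = 22.8 m/s
t = (v − v₀)/a = (22.8 − 10.5)/2.9 = 4.26 s

Phase 2 (constant speed): v₀ = 22.8 m/s, a = 0 m/s².
Constant speed: t = d/v = 242/22.8 = 10.6 s

Phase 3 (decelerating): v₀ = 22.8 m/s, a = -1.6 m/s².
v = v₀ + at → t = (0 − 22.8) / -1.6 = 14.3 s
v² = v₀² + 2aΔx → Δx = (0² − 22.8²)/(2·-1.6) = 163 m
Distance in phase 3 = 163 m

163.14 m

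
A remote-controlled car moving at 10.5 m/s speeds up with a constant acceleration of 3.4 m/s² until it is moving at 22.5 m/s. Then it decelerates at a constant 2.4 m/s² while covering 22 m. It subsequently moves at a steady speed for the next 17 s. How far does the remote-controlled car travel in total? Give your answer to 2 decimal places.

Phase 1 (accelerating): v₀ = 10.5 m/s, a = 3.4 m/s².
v = v₀ + at → t = (22.5 − 10.5) / 3.4 = 3.53 s
v² = v₀² + 2aΔx → Δx = (22.5² − 10.5²)/(2·3.4) = 58.2 m

Phase 2 (decelerating): v₀ = 22.5 m/s, a = -2.4 m/s².
v² = v₀² + 2aΔx = 22.5² + 2·-2.4·22 = 401 → v = 20.0 m/s
t = (v − v₀)/a = (20.0 − 22.5)/-2.4 = 1.03 s

Phase 3 (constant speed): v₀ = 20.0 m/s, a = 0 m/s².
v = v₀ + at = 20.0 + (0)(17) = 20.0 m/s
Δx = v₀t + ½at² = 20.0·17 + 0.5·0·17² = 340 m
Total distance = 58.2 + 22.0 + 340 = 421 m

420.51 m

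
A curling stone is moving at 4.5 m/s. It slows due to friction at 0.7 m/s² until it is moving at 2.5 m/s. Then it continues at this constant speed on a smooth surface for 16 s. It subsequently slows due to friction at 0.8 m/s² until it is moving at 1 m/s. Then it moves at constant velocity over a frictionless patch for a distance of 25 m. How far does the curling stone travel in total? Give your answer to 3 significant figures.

Phase 1 (decelerating): v₀ = 4.50 m/s, a = -0.7 m/s².
v = v₀ + at → t = (2.5 − 4.50) / -0.7 = 2.86 s
v² = v₀² + 2aΔx → Δx = (2.5² − 4.50²)/(2·-0.7) = 10.0 m

Phase 2 (constant speed): v₀ = 2.50 m/s, a = 0 m/s².
v = v₀ + at = 2.50 + (0)(16) = 2.50 m/s
Δx = v₀t + ½at² = 2.50·16 + 0.5·0·16² = 40.0 m

Phase 3 (decelerating): v₀ = 2.50 m/s, a = -0.8 m/s².
v = v₀ + at → t = (1 − 2.50) / -0.8 = 1.88 s
v² = v₀² + 2aΔx → Δx = (1² − 2.50²)/(2·-0.8) = 3.28 m

Phase 4 (constant speed): v₀ = 1.00 m/s, a = 0 m/s².
Constant speed: t = d/v = 25/1.00 = 25.0 s
Total distance = 10.0 + 40.0 + 3.28 + 25.0 = 78.3 m

78.3 m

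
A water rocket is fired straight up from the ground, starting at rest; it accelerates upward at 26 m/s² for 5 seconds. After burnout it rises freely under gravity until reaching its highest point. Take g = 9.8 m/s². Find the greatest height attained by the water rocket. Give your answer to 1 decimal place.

1187.2 m

Phase 1 (powered ascent): v₀ = 0 m/s, a = 26 m/s².
v = v₀ + at = 0 + (26)(5) = 130 m/s
Δx = v₀t + ½at² = 0·5 + 0.5·26·5² = 325 m

Phase 2 (coasting upward): v₀ = 130 m/s, a = -9.8 m/s².
v = v₀ + at → t = (0 − 130) / -9.8 = 13.3 s
v² = v₀² + 2aΔx → Δx = (0² − 130²)/(2·-9.8) = 862 m
Maximum height = 325 + 862 = 1190 m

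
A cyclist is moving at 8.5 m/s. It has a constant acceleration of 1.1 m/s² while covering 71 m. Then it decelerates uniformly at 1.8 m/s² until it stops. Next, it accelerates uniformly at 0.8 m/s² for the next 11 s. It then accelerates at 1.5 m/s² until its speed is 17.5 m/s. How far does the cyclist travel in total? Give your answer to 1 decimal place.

259.1 m

Phase 1 (accelerating): v₀ = 8.50 m/s, a = 1.1 m/s².
v² = v₀² + 2aΔx = 8.50² + 2·1.1·71 = 228 → v = 15.1 m/s
t = (v − v₀)/a = (15.1 − 8.50)/1.1 = 6.01 s

Phase 2 (decelerating): v₀ = 15.1 m/s, a = -1.8 m/s².
v = v₀ + at → t = (0 − 15.1) / -1.8 = 8.40 s
v² = v₀² + 2aΔx → Δx = (0² − 15.1²)/(2·-1.8) = 63.5 m

Phase 3 (accelerating): v₀ = 0 m/s, a = 0.8 m/s².
v = v₀ + at = 0 + (0.8)(11) = 8.80 m/s
Δx = v₀t + ½at² = 0·11 + 0.5·0.8·11² = 48.4 m

Phase 4 (accelerating): v₀ = 8.80 m/s, a = 1.5 m/s².
v = v₀ + at → t = (17.5 − 8.80) / 1.5 = 5.80 s
v² = v₀² + 2aΔx → Δx = (17.5² − 8.80²)/(2·1.5) = 76.3 m
Total distance = 71.0 + 63.5 + 48.4 + 76.3 = 259 m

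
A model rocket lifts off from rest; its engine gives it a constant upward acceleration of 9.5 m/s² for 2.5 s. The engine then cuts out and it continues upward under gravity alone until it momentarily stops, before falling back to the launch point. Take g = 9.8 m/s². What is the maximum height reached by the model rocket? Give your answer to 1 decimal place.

58.5 m

Phase 1 (powered ascent): v₀ = 0 m/s, a = 9.5 m/s².
v = v₀ + at = 0 + (9.5)(2.5) = 23.8 m/s
Δx = v₀t + ½at² = 0·2.5 + 0.5·9.5·2.5² = 29.7 m

Phase 2 (coasting upward): v₀ = 23.8 m/s, a = -9.8 m/s².
v = v₀ + at → t = (0 − 23.8) / -9.8 = 2.42 s
v² = v₀² + 2aΔx → Δx = (0² − 23.8²)/(2·-9.8) = 28.8 m
Maximum height = 29.7 + 28.8 = 58.5 m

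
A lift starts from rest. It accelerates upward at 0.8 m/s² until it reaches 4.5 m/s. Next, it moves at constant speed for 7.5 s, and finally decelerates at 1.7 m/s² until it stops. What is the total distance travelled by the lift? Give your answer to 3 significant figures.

Phase 1 (accelerating): v₀ = 0 m/s, a = 0.8 m/s².
v = v₀ + at → t = (4.5 − 0) / 0.8 = 5.62 s
v² = v₀² + 2aΔx → Δx = (4.5² − 0²)/(2·0.8) = 12.7 m

Phase 2 (constant speed): v₀ = 4.50 m/s, a = 0 m/s².
v = v₀ + at = 4.50 + (0)(7.5) = 4.50 m/s
Δx = v₀t + ½at² = 4.50·7.5 + 0.5·0·7.5² = 33.8 m

Phase 3 (decelerating): v₀ = 4.50 m/s, a = -1.7 m/s².
v = v₀ + at → t = (0 − 4.50) / -1.7 = 2.65 s
v² = v₀² + 2aΔx → Δx = (0² − 4.50²)/(2·-1.7) = 5.96 m
Total distance = 12.7 + 33.8 + 5.96 = 52.4 m

52.4 m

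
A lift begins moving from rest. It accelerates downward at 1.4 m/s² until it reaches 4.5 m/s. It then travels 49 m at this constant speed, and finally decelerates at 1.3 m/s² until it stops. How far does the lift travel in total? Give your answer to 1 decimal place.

Phase 1 (accelerating): v₀ = 0 m/s, a = 1.4 m/s².
v = v₀ + at → t = (4.5 − 0) / 1.4 = 3.21 s
v² = v₀² + 2aΔx → Δx = (4.5² − 0²)/(2·1.4) = 7.23 m

Phase 2 (constant speed): v₀ = 4.50 m/s, a = 0 m/s².
Constant speed: t = d/v = 49/4.50 = 10.9 s

Phase 3 (decelerating): v₀ = 4.50 m/s, a = -1.3 m/s².
v = v₀ + at → t = (0 − 4.50) / -1.3 = 3.46 s
v² = v₀² + 2aΔx → Δx = (0² − 4.50²)/(2·-1.3) = 7.79 m
Total distance = 7.23 + 49.0 + 7.79 = 64.0 m

64.0 m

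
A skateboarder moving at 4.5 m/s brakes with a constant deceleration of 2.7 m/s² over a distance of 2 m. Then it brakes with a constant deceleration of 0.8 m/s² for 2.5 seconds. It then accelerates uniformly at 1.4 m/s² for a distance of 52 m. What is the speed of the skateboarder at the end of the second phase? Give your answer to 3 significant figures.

Phase 1 (decelerating): v₀ = 4.50 m/s, a = -2.7 m/s².
v² = v₀² + 2aΔx = 4.50² + 2·-2.7·2 = 9.45 → v = 3.07 m/s
t = (v − v₀)/a = (3.07 − 4.50)/-2.7 = 0.528 s

Phase 2 (decelerating): v₀ = 3.07 m/s, a = -0.8 m/s².
v = v₀ + at = 3.07 + (-0.8)(2.5) = 1.07 m/s
Δx = v₀t + ½at² = 3.07·2.5 + 0.5·-0.8·2.5² = 5.19 m
Speed at end of phase 2 = 1.07 m/s

1.07 m/s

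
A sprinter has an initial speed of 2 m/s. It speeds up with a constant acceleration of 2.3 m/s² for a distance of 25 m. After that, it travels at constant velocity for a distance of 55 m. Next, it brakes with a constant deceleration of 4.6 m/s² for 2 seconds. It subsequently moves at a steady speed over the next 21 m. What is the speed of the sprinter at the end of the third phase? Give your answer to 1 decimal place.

Phase 1 (accelerating): v₀ = 2.00 m/s, a = 2.3 m/s².
v² = v₀² + 2aΔx = 2.00² + 2·2.3·25 = 119 → v = 10.9 m/s
t = (v − v₀)/a = (10.9 − 2.00)/2.3 = 3.87 s

Phase 2 (constant speed): v₀ = 10.9 m/s, a = 0 m/s².
Constant speed: t = d/v = 55/10.9 = 5.04 s

Phase 3 (decelerating): v₀ = 10.9 m/s, a = -4.6 m/s².
v = v₀ + at = 10.9 + (-4.6)(2) = 1.71 m/s
Δx = v₀t + ½at² = 10.9·2 + 0.5·-4.6·2² = 12.6 m
Speed at end of phase 3 = 1.71 m/s

1.7 m/s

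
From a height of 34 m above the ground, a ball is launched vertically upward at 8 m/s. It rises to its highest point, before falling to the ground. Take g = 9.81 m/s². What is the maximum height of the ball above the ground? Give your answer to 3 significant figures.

37.3 m

Phase 1 (rising): v₀ = 8.00 m/s, a = -9.81 m/s².
v = v₀ + at → t = (0 − 8.00) / -9.81 = 0.815 s
v² = v₀² + 2aΔx → Δx = (0² − 8.00²)/(2·-9.81) = 3.26 m
Maximum height = 34 + 3.26 = 37.3 m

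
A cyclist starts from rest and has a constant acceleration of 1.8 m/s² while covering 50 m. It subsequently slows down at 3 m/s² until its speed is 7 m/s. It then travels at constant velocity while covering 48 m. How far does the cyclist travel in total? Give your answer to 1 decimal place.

Phase 1 (accelerating): v₀ = 0 m/s, a = 1.8 m/s².
v² = v₀² + 2aΔx = 0² + 2·1.8·50 = 180 → v = 13.4 m/s
t = (v − v₀)/a = (13.4 − 0)/1.8 = 7.45 s

Phase 2 (decelerating): v₀ = 13.4 m/s, a = -3 m/s².
v = v₀ + at → t = (7 − 13.4) / -3 = 2.14 s
v² = v₀² + 2aΔx → Δx = (7² − 13.4²)/(2·-3) = 21.8 m

Phase 3 (constant speed): v₀ = 7.00 m/s, a = 0 m/s².
Constant speed: t = d/v = 48/7.00 = 6.86 s
Total distance = 50.0 + 21.8 + 48.0 = 120 m

119.8 m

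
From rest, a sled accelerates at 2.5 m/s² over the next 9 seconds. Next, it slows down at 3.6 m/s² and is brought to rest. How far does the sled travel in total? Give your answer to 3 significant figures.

Phase 1 (accelerating): v₀ = 0 m/s, a = 2.5 m/s².
v = v₀ + at = 0 + (2.5)(9) = 22.5 m/s
Δx = v₀t + ½at² = 0·9 + 0.5·2.5·9² = 101 m

Phase 2 (decelerating): v₀ = 22.5 m/s, a = -3.6 m/s².
v = v₀ + at → t = (0 − 22.5) / -3.6 = 6.25 s
v² = v₀² + 2aΔx → Δx = (0² − 22.5²)/(2·-3.6) = 70.3 m
Total distance = 101 + 70.3 = 172 m

172 m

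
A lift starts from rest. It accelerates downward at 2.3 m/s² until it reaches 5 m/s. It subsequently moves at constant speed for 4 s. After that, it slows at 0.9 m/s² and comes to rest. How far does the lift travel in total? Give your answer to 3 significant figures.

39.3 m

Phase 1 (accelerating): v₀ = 0 m/s, a = 2.3 m/s².
v = v₀ + at → t = (5 − 0) / 2.3 = 2.17 s
v² = v₀² + 2aΔx → Δx = (5² − 0²)/(2·2.3) = 5.43 m

Phase 2 (constant speed): v₀ = 5.00 m/s, a = 0 m/s².
v = v₀ + at = 5.00 + (0)(4) = 5.00 m/s
Δx = v₀t + ½at² = 5.00·4 + 0.5·0·4² = 20.0 m

Phase 3 (decelerating): v₀ = 5.00 m/s, a = -0.9 m/s².
v = v₀ + at → t = (0 − 5.00) / -0.9 = 5.56 s
v² = v₀² + 2aΔx → Δx = (0² − 5.00²)/(2·-0.9) = 13.9 m
Total distance = 5.43 + 20.0 + 13.9 = 39.3 m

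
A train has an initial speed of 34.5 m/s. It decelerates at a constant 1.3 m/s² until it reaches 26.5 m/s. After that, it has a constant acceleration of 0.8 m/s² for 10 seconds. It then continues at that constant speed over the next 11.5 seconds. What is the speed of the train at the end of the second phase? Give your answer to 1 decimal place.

Phase 1 (decelerating): v₀ = 34.5 m/s, a = -1.3 m/s².
v = v₀ + at → t = (26.5 − 34.5) / -1.3 = 6.15 s
v² = v₀² + 2aΔx → Δx = (26.5² − 34.5²)/(2·-1.3) = 188 m

Phase 2 (accelerating): v₀ = 26.5 m/s, a = 0.8 m/s².
v = v₀ + at = 26.5 + (0.8)(10) = 34.5 m/s
Δx = v₀t + ½at² = 26.5·10 + 0.5·0.8·10² = 305 m
Speed at end of phase 2 = 34.5 m/s

34.5 m/s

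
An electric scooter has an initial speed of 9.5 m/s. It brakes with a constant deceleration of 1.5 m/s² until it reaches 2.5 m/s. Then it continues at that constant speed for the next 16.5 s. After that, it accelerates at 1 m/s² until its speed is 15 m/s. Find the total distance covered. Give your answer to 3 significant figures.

179 m

Phase 1 (decelerating): v₀ = 9.50 m/s, a = -1.5 m/s².
v = v₀ + at → t = (2.5 − 9.50) / -1.5 = 4.67 s
v² = v₀² + 2aΔx → Δx = (2.5² − 9.50²)/(2·-1.5) = 28.0 m

Phase 2 (constant speed): v₀ = 2.50 m/s, a = 0 m/s².
v = v₀ + at = 2.50 + (0)(16.5) = 2.50 m/s
Δx = v₀t + ½at² = 2.50·16.5 + 0.5·0·16.5² = 41.2 m

Phase 3 (accelerating): v₀ = 2.50 m/s, a = 1 m/s².
v = v₀ + at → t = (15 − 2.50) / 1 = 12.5 s
v² = v₀² + 2aΔx → Δx = (15² − 2.50²)/(2·1) = 109 m
Total distance = 28.0 + 41.2 + 109 = 179 m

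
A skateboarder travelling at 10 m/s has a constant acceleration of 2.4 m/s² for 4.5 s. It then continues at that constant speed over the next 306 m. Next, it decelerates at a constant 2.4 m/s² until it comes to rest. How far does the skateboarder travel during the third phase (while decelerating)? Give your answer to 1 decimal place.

90.1 m

Phase 1 (accelerating): v₀ = 10.0 m/s, a = 2.4 m/s².
v = v₀ + at = 10.0 + (2.4)(4.5) = 20.8 m/s
Δx = v₀t + ½at² = 10.0·4.5 + 0.5·2.4·4.5² = 69.3 m

Phase 2 (constant speed): v₀ = 20.8 m/s, a = 0 m/s².
Constant speed: t = d/v = 306/20.8 = 14.7 s

Phase 3 (decelerating): v₀ = 20.8 m/s, a = -2.4 m/s².
v = v₀ + at → t = (0 − 20.8) / -2.4 = 8.67 s
v² = v₀² + 2aΔx → Δx = (0² − 20.8²)/(2·-2.4) = 90.1 m
Distance in phase 3 = 90.1 m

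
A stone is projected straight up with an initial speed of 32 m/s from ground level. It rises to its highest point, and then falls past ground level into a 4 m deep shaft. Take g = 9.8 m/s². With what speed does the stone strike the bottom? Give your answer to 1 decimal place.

Phase 1 (rising): v₀ = 32.0 m/s, a = -9.8 m/s².
v = v₀ + at → t = (0 − 32.0) / -9.8 = 3.27 s
v² = v₀² + 2aΔx → Δx = (0² − 32.0²)/(2·-9.8) = 52.2 m

Phase 2 (falling): v₀ = 0 m/s, a = -9.8 m/s².
Falls 56.2 m from rest: t = √(2·56.2/9.8) = 3.39 s; v = g·t = 33.2 m/s.
Final speed = 33.2 m/s

33.2 m/s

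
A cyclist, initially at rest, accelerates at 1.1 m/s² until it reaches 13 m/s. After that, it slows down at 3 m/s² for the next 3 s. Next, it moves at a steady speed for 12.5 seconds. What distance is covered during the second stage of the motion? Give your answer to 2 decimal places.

25.50 m

Phase 1 (accelerating): v₀ = 0 m/s, a = 1.1 m/s².
v = v₀ + at → t = (13 − 0) / 1.1 = 11.8 s
v² = v₀² + 2aΔx → Δx = (13² − 0²)/(2·1.1) = 76.8 m

Phase 2 (decelerating): v₀ = 13.0 m/s, a = -3 m/s².
v = v₀ + at = 13.0 + (-3)(3) = 4.00 m/s
Δx = v₀t + ½at² = 13.0·3 + 0.5·-3·3² = 25.5 m
Distance in phase 2 = 25.5 m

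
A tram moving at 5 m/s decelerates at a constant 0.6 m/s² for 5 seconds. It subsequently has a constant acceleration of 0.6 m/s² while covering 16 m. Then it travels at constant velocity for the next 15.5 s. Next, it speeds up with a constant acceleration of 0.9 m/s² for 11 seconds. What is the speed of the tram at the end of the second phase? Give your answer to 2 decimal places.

Phase 1 (decelerating): v₀ = 5.00 m/s, a = -0.6 m/s².
v = v₀ + at = 5.00 + (-0.6)(5) = 2.00 m/s
Δx = v₀t + ½at² = 5.00·5 + 0.5·-0.6·5² = 17.5 m

Phase 2 (accelerating): v₀ = 2.00 m/s, a = 0.6 m/s².
v² = v₀² + 2aΔx = 2.00² + 2·0.6·16 = 23.2 → v = 4.82 m/s
t = (v − v₀)/a = (4.82 − 2.00)/0.6 = 4.69 s
Speed at end of phase 2 = 4.82 m/s

4.82 m/s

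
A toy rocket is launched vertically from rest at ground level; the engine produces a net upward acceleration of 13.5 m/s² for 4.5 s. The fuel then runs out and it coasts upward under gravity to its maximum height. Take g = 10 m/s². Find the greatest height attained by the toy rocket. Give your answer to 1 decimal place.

321.2 m

Phase 1 (powered ascent): v₀ = 0 m/s, a = 13.5 m/s².
v = v₀ + at = 0 + (13.5)(4.5) = 60.8 m/s
Δx = v₀t + ½at² = 0·4.5 + 0.5·13.5·4.5² = 137 m

Phase 2 (coasting upward): v₀ = 60.8 m/s, a = -10 m/s².
v = v₀ + at → t = (0 − 60.8) / -10 = 6.08 s
v² = v₀² + 2aΔx → Δx = (0² − 60.8²)/(2·-10) = 185 m
Maximum height = 137 + 185 = 321 m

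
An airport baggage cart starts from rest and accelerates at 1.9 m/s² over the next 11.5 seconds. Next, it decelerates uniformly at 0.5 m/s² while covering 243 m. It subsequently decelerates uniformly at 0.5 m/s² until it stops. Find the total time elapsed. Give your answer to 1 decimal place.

55.2 s

Phase 1 (accelerating): v₀ = 0 m/s, a = 1.9 m/s².
v = v₀ + at = 0 + (1.9)(11.5) = 21.8 m/s
Δx = v₀t + ½at² = 0·11.5 + 0.5·1.9·11.5² = 126 m

Phase 2 (decelerating): v₀ = 21.8 m/s, a = -0.5 m/s².
v² = v₀² + 2aΔx = 21.8² + 2·-0.5·243 = 234 → v = 15.3 m/s
t = (v − v₀)/a = (15.3 − 21.8)/-0.5 = 13.1 s

Phase 3 (decelerating): v₀ = 15.3 m/s, a = -0.5 m/s².
v = v₀ + at → t = (0 − 15.3) / -0.5 = 30.6 s
v² = v₀² + 2aΔx → Δx = (0² − 15.3²)/(2·-0.5) = 234 m
Total time = 11.5 + 13.1 + 30.6 = 55.2 s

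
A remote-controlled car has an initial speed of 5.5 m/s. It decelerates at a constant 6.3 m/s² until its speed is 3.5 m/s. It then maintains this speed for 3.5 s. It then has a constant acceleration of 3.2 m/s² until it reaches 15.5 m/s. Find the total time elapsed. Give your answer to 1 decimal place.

Phase 1 (decelerating): v₀ = 5.50 m/s, a = -6.3 m/s².
v = v₀ + at → t = (3.5 − 5.50) / -6.3 = 0.317 s
v² = v₀² + 2aΔx → Δx = (3.5² − 5.50²)/(2·-6.3) = 1.43 m

Phase 2 (constant speed): v₀ = 3.50 m/s, a = 0 m/s².
v = v₀ + at = 3.50 + (0)(3.5) = 3.50 m/s
Δx = v₀t + ½at² = 3.50·3.5 + 0.5·0·3.5² = 12.2 m

Phase 3 (accelerating): v₀ = 3.50 m/s, a = 3.2 m/s².
v = v₀ + at → t = (15.5 − 3.50) / 3.2 = 3.75 s
v² = v₀² + 2aΔx → Δx = (15.5² − 3.50²)/(2·3.2) = 35.6 m
Total time = 0.317 + 3.50 + 3.75 = 7.57 s

7.6 s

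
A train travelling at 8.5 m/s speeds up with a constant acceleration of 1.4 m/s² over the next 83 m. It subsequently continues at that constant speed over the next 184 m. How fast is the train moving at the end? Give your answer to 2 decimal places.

17.45 m/s

Phase 1 (accelerating): v₀ = 8.50 m/s, a = 1.4 m/s².
v² = v₀² + 2aΔx = 8.50² + 2·1.4·83 = 305 → v = 17.5 m/s
t = (v − v₀)/a = (17.5 − 8.50)/1.4 = 6.40 s

Phase 2 (constant speed): v₀ = 17.5 m/s, a = 0 m/s².
Constant speed: t = d/v = 184/17.5 = 10.5 s
Final speed = 17.5 m/s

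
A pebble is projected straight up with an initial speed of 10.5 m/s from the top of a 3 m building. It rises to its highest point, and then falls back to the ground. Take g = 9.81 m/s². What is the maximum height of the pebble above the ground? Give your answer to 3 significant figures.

8.62 m

Phase 1 (rising): v₀ = 10.5 m/s, a = -9.81 m/s².
v = v₀ + at → t = (0 − 10.5) / -9.81 = 1.07 s
v² = v₀² + 2aΔx → Δx = (0² − 10.5²)/(2·-9.81) = 5.62 m
Maximum height = 3 + 5.62 = 8.62 m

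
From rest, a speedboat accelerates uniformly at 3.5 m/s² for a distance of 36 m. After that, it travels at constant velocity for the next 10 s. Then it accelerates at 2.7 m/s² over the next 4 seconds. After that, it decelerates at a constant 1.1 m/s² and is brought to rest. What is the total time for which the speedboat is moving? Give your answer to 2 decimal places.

Phase 1 (accelerating): v₀ = 0 m/s, a = 3.5 m/s².
v² = v₀² + 2aΔx = 0² + 2·3.5·36 = 252 → v = 15.9 m/s
t = (v − v₀)/a = (15.9 − 0)/3.5 = 4.54 s

Phase 2 (constant speed): v₀ = 15.9 m/s, a = 0 m/s².
v = v₀ + at = 15.9 + (0)(10) = 15.9 m/s
Δx = v₀t + ½at² = 15.9·10 + 0.5·0·10² = 159 m

Phase 3 (accelerating): v₀ = 15.9 m/s, a = 2.7 m/s².
v = v₀ + at = 15.9 + (2.7)(4) = 26.7 m/s
Δx = v₀t + ½at² = 15.9·4 + 0.5·2.7·4² = 85.1 m

Phase 4 (decelerating): v₀ = 26.7 m/s, a = -1.1 m/s².
v = v₀ + at → t = (0 − 26.7) / -1.1 = 24.2 s
v² = v₀² + 2aΔx → Δx = (0² − 26.7²)/(2·-1.1) = 323 m
Total time = 4.54 + 10.0 + 4.00 + 24.2 = 42.8 s

42.79 s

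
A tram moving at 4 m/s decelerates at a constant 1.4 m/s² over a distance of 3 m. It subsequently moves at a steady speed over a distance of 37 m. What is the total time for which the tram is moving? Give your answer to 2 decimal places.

14.31 s

Phase 1 (decelerating): v₀ = 4.00 m/s, a = -1.4 m/s².
v² = v₀² + 2aΔx = 4.00² + 2·-1.4·3 = 7.60 → v = 2.76 m/s
t = (v − v₀)/a = (2.76 − 4.00)/-1.4 = 0.888 s

Phase 2 (constant speed): v₀ = 2.76 m/s, a = 0 m/s².
Constant speed: t = d/v = 37/2.76 = 13.4 s
Total time = 0.888 + 13.4 = 14.3 s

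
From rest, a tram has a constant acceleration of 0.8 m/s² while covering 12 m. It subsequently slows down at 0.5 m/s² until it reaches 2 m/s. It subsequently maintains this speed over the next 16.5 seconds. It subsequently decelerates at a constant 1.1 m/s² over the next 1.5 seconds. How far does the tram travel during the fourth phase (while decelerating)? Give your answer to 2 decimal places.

1.76 m

Phase 1 (accelerating): v₀ = 0 m/s, a = 0.8 m/s².
v² = v₀² + 2aΔx = 0² + 2·0.8·12 = 19.2 → v = 4.38 m/s
t = (v − v₀)/a = (4.38 − 0)/0.8 = 5.48 s

Phase 2 (decelerating): v₀ = 4.38 m/s, a = -0.5 m/s².
v = v₀ + at → t = (2 − 4.38) / -0.5 = 4.76 s
v² = v₀² + 2aΔx → Δx = (2² − 4.38²)/(2·-0.5) = 15.2 m

Phase 3 (constant speed): v₀ = 2.00 m/s, a = 0 m/s².
v = v₀ + at = 2.00 + (0)(16.5) = 2.00 m/s
Δx = v₀t + ½at² = 2.00·16.5 + 0.5·0·16.5² = 33.0 m

Phase 4 (decelerating): v₀ = 2.00 m/s, a = -1.1 m/s².
v = v₀ + at = 2.00 + (-1.1)(1.5) = 0.350 m/s
Δx = v₀t + ½at² = 2.00·1.5 + 0.5·-1.1·1.5² = 1.76 m
Distance in phase 4 = 1.76 m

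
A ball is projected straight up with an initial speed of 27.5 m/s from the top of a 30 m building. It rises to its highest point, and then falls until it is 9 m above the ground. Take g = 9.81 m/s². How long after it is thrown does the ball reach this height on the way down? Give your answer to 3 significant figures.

Phase 1 (rising): v₀ = 27.5 m/s, a = -9.81 m/s².
v = v₀ + at → t = (0 − 27.5) / -9.81 = 2.80 s
v² = v₀² + 2aΔx → Δx = (0² − 27.5²)/(2·-9.81) = 38.5 m

Phase 2 (falling): v₀ = 0 m/s, a = -9.81 m/s².
Falls 59.5 m from rest: t = √(2·59.5/9.81) = 3.48 s; v = g·t = 34.2 m/s.
Total time = 2.80 + 3.48 = 6.29 s

6.29 s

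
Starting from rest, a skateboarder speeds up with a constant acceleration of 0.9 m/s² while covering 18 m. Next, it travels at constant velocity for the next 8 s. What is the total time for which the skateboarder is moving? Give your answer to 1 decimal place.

14.3 s

Phase 1 (accelerating): v₀ = 0 m/s, a = 0.9 m/s².
v² = v₀² + 2aΔx = 0² + 2·0.9·18 = 32.4 → v = 5.69 m/s
t = (v − v₀)/a = (5.69 − 0)/0.9 = 6.32 s

Phase 2 (constant speed): v₀ = 5.69 m/s, a = 0 m/s².
v = v₀ + at = 5.69 + (0)(8) = 5.69 m/s
Δx = v₀t + ½at² = 5.69·8 + 0.5·0·8² = 45.5 m
Total time = 6.32 + 8.00 = 14.3 s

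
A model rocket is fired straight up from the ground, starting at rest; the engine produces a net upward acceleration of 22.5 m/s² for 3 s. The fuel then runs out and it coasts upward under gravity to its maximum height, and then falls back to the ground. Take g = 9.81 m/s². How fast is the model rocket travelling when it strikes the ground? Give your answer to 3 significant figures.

80.9 m/s

Phase 1 (powered ascent): v₀ = 0 m/s, a = 22.5 m/s².
v = v₀ + at = 0 + (22.5)(3) = 67.5 m/s
Δx = v₀t + ½at² = 0·3 + 0.5·22.5·3² = 101 m

Phase 2 (coasting upward): v₀ = 67.5 m/s, a = -9.81 m/s².
v = v₀ + at → t = (0 − 67.5) / -9.81 = 6.88 s
v² = v₀² + 2aΔx → Δx = (0² − 67.5²)/(2·-9.81) = 232 m

Phase 3 (free fall): v₀ = 0 m/s, a = -9.81 m/s².
Falls 333 m from rest: t = √(2·333/9.81) = 8.25 s; v = g·t = 80.9 m/s.
Impact speed = 80.9 m/s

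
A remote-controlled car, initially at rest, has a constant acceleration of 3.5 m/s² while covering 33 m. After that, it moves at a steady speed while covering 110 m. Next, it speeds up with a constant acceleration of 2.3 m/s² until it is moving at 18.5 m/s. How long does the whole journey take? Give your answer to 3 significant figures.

Phase 1 (accelerating): v₀ = 0 m/s, a = 3.5 m/s².
v² = v₀² + 2aΔx = 0² + 2·3.5·33 = 231 → v = 15.2 m/s
t = (v − v₀)/a = (15.2 − 0)/3.5 = 4.34 s

Phase 2 (constant speed): v₀ = 15.2 m/s, a = 0 m/s².
Constant speed: t = d/v = 110/15.2 = 7.24 s

Phase 3 (accelerating): v₀ = 15.2 m/s, a = 2.3 m/s².
v = v₀ + at → t = (18.5 − 15.2) / 2.3 = 1.44 s
v² = v₀² + 2aΔx → Δx = (18.5² − 15.2²)/(2·2.3) = 24.2 m
Total time = 4.34 + 7.24 + 1.44 = 13.0 s

13.0 s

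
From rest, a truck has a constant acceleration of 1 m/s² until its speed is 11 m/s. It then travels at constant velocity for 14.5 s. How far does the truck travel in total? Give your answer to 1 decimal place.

Phase 1 (accelerating): v₀ = 0 m/s, a = 1 m/s².
v = v₀ + at → t = (11 − 0) / 1 = 11.0 s
v² = v₀² + 2aΔx → Δx = (11² − 0²)/(2·1) = 60.5 m

Phase 2 (constant speed): v₀ = 11.0 m/s, a = 0 m/s².
v = v₀ + at = 11.0 + (0)(14.5) = 11.0 m/s
Δx = v₀t + ½at² = 11.0·14.5 + 0.5·0·14.5² = 160 m
Total distance = 60.5 + 160 = 220 m

220.0 m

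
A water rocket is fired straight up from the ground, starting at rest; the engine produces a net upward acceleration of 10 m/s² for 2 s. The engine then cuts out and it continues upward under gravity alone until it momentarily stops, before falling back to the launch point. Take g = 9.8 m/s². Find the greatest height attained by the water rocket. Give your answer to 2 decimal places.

Phase 1 (powered ascent): v₀ = 0 m/s, a = 10 m/s².
v = v₀ + at = 0 + (10)(2) = 20.0 m/s
Δx = v₀t + ½at² = 0·2 + 0.5·10·2² = 20.0 m

Phase 2 (coasting upward): v₀ = 20.0 m/s, a = -9.8 m/s².
v = v₀ + at → t = (0 − 20.0) / -9.8 = 2.04 s
v² = v₀² + 2aΔx → Δx = (0² − 20.0²)/(2·-9.8) = 20.4 m
Maximum height = 20.0 + 20.4 = 40.4 m

40.41 m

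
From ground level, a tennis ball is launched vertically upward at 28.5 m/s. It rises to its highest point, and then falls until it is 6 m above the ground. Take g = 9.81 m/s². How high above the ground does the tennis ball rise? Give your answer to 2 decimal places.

Phase 1 (rising): v₀ = 28.5 m/s, a = -9.81 m/s².
v = v₀ + at → t = (0 − 28.5) / -9.81 = 2.91 s
v² = v₀² + 2aΔx → Δx = (0² − 28.5²)/(2·-9.81) = 41.4 m
Maximum height = 41.4 m

41.40 m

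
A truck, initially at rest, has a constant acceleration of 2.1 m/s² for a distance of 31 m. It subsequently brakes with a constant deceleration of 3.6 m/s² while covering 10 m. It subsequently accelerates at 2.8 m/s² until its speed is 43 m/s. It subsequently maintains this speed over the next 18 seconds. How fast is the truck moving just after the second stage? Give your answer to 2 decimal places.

Phase 1 (accelerating): v₀ = 0 m/s, a = 2.1 m/s².
v² = v₀² + 2aΔx = 0² + 2·2.1·31 = 130 → v = 11.4 m/s
t = (v − v₀)/a = (11.4 − 0)/2.1 = 5.43 s

Phase 2 (decelerating): v₀ = 11.4 m/s, a = -3.6 m/s².
v² = v₀² + 2aΔx = 11.4² + 2·-3.6·10 = 58.2 → v = 7.63 m/s
t = (v − v₀)/a = (7.63 − 11.4)/-3.6 = 1.05 s
Speed at end of phase 2 = 7.63 m/s

7.63 m/s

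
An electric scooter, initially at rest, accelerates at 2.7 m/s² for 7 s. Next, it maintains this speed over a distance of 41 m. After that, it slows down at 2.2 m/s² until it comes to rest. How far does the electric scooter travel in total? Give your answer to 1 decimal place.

188.3 m

Phase 1 (accelerating): v₀ = 0 m/s, a = 2.7 m/s².
v = v₀ + at = 0 + (2.7)(7) = 18.9 m/s
Δx = v₀t + ½at² = 0·7 + 0.5·2.7·7² = 66.2 m

Phase 2 (constant speed): v₀ = 18.9 m/s, a = 0 m/s².
Constant speed: t = d/v = 41/18.9 = 2.17 s

Phase 3 (decelerating): v₀ = 18.9 m/s, a = -2.2 m/s².
v = v₀ + at → t = (0 − 18.9) / -2.2 = 8.59 s
v² = v₀² + 2aΔx → Δx = (0² − 18.9²)/(2·-2.2) = 81.2 m
Total distance = 66.2 + 41.0 + 81.2 = 188 m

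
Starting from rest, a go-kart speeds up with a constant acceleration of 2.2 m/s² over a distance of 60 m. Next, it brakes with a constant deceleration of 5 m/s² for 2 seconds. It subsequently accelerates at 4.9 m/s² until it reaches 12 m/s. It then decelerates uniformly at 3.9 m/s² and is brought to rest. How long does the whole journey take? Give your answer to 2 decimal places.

Phase 1 (accelerating): v₀ = 0 m/s, a = 2.2 m/s².
v² = v₀² + 2aΔx = 0² + 2·2.2·60 = 264 → v = 16.2 m/s
t = (v − v₀)/a = (16.2 − 0)/2.2 = 7.39 s

Phase 2 (decelerating): v₀ = 16.2 m/s, a = -5 m/s².
v = v₀ + at = 16.2 + (-5)(2) = 6.25 m/s
Δx = v₀t + ½at² = 16.2·2 + 0.5·-5·2² = 22.5 m

Phase 3 (accelerating): v₀ = 6.25 m/s, a = 4.9 m/s².
v = v₀ + at → t = (12 − 6.25) / 4.9 = 1.17 s
v² = v₀² + 2aΔx → Δx = (12² − 6.25²)/(2·4.9) = 10.7 m

Phase 4 (decelerating): v₀ = 12.0 m/s, a = -3.9 m/s².
v = v₀ + at → t = (0 − 12.0) / -3.9 = 3.08 s
v² = v₀² + 2aΔx → Δx = (0² − 12.0²)/(2·-3.9) = 18.5 m
Total time = 7.39 + 2.00 + 1.17 + 3.08 = 13.6 s

13.64 s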